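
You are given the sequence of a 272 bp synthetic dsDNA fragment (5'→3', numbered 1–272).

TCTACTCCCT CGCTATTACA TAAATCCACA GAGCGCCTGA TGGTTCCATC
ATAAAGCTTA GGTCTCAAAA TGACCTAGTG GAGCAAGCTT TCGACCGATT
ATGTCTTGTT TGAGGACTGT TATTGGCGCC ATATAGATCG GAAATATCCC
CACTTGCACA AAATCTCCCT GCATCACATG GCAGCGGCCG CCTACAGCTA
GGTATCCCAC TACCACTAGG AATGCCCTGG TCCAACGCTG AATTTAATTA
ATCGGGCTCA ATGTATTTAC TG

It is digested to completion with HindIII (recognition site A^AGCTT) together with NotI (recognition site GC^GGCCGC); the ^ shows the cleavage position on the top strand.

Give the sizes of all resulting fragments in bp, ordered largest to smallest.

HindIII sites (AAGCTT) start at positions 54, 85.
HindIII cuts after the first base of each site, so after positions 54, 85.
The NotI site (GCGGCCGC) starts at position 184.
NotI cuts after base 2 of each site, so after position 185.
Combined cut positions: 54, 85, 185.
Linear molecule, 3 cuts → 4 fragments:
  1–54 → 54 bp
  55–85 → 31 bp
  86–185 → 100 bp
  186–272 → 87 bp
Sorted largest to smallest: 100, 87, 54, 31 bp.

100, 87, 54, 31 bp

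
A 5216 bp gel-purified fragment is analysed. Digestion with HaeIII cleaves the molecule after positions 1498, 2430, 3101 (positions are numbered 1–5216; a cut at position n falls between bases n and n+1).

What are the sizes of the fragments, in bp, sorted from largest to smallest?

Linear molecule, 3 cuts → 4 fragments:
  1498 − 0 = 1498 bp
  2430 − 1498 = 932 bp
  3101 − 2430 = 671 bp
  5216 − 3101 = 2115 bp
Sorted largest to smallest: 2115, 1498, 932, 671 bp.

2115, 1498, 932, 671 bp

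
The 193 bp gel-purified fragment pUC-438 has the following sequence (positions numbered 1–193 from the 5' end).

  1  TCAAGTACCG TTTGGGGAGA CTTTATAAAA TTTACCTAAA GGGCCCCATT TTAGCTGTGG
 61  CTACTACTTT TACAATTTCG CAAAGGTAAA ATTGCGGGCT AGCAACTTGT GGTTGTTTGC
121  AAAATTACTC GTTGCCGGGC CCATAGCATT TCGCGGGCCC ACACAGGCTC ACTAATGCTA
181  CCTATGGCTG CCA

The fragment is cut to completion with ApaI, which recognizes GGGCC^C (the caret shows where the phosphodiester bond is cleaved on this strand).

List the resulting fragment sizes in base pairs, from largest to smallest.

ApaI sites (GGGCCC) start at positions 41, 137, 155.
ApaI cuts after base 5 of each site (before the last base), so after positions 45, 141, 159.
Linear molecule, 3 cuts → 4 fragments:
  1–45 → 45 bp
  46–141 → 96 bp
  142–159 → 18 bp
  160–193 → 34 bp
Sorted largest to smallest: 96, 45, 34, 18 bp.

96, 45, 34, 18 bp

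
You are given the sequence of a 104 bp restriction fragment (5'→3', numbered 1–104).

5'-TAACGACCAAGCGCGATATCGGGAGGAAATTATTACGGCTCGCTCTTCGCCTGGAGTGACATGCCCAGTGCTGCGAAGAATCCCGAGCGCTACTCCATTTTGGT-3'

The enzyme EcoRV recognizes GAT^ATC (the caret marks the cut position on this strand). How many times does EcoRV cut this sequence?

1

GATATC occurs starting at position 15.
EcoRV cuts at 1 site.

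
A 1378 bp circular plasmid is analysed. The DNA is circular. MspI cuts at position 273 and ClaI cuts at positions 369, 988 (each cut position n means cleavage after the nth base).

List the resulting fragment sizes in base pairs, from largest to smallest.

663, 619, 96 bp

Combined cut positions (sorted): 273, 369, 988.
Circular molecule, 3 cuts → 3 fragments:
  369 − 273 = 96 bp
  988 − 369 = 619 bp
  wrap: 1378 − 988 + 273 = 663 bp
Sorted largest to smallest: 663, 619, 96 bp.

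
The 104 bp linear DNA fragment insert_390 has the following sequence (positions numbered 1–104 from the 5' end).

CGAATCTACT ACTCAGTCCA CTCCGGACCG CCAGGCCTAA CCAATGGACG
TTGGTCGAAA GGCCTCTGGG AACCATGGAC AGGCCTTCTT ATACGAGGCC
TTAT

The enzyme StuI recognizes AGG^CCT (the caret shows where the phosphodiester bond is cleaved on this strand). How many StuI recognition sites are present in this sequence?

AGGCCT occurs starting at positions 33, 60, 81, 96.
StuI cuts at 4 sites.

4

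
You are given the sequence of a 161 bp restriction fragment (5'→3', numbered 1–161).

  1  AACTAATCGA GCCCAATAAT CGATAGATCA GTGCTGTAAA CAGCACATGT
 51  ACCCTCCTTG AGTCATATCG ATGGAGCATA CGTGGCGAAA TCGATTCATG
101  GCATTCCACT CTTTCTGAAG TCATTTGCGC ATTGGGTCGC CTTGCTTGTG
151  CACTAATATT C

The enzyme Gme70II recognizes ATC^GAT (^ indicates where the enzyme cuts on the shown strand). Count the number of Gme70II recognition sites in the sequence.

ATCGAT occurs starting at positions 19, 67, 90.
Gme70II cuts at 3 sites.

3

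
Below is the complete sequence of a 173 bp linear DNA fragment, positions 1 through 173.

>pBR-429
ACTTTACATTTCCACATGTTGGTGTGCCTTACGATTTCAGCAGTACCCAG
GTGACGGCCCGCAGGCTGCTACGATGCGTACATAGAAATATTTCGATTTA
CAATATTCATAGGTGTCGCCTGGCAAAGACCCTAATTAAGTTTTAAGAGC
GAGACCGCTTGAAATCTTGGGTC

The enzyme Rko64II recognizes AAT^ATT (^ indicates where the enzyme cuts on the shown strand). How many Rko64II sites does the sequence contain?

2

AATATT occurs starting at positions 87, 102.
Rko64II cuts at 2 sites.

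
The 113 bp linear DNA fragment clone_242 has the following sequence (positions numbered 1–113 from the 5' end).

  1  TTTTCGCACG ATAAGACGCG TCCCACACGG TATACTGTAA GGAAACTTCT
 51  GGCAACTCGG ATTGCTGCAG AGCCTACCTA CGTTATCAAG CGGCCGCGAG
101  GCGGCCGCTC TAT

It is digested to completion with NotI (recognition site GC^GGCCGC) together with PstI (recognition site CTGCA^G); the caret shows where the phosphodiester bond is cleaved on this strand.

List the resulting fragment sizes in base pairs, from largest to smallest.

69, 22, 11, 11 bp

NotI sites (GCGGCCGC) start at positions 90, 101.
NotI cuts after base 2 of each site, so after positions 91, 102.
The PstI site (CTGCAG) starts at position 65.
PstI cuts after base 5 of each site (before the last base), so after position 69.
Combined cut positions: 69, 91, 102.
Linear molecule, 3 cuts → 4 fragments:
  1–69 → 69 bp
  70–91 → 22 bp
  92–102 → 11 bp
  103–113 → 11 bp
Sorted largest to smallest: 69, 22, 11, 11 bp.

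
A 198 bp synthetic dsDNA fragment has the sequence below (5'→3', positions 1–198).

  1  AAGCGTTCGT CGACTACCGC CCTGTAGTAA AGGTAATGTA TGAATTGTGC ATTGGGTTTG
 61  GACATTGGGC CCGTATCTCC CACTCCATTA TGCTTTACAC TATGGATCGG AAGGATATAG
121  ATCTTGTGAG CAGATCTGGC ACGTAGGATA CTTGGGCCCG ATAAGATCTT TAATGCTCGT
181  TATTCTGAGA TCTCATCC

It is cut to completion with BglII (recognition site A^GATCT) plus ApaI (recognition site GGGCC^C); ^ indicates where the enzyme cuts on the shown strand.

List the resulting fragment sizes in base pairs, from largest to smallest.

BglII sites (AGATCT) start at positions 119, 132, 164, 188.
BglII cuts after the first base of each site, so after positions 119, 132, 164, 188.
ApaI sites (GGGCCC) start at positions 67, 154.
ApaI cuts after base 5 of each site (before the last base), so after positions 71, 158.
Combined cut positions: 71, 119, 132, 158, 164, 188.
Linear molecule, 6 cuts → 7 fragments:
  1–71 → 71 bp
  72–119 → 48 bp
  120–132 → 13 bp
  133–158 → 26 bp
  159–164 → 6 bp
  165–188 → 24 bp
  189–198 → 10 bp
Sorted largest to smallest: 71, 48, 26, 24, 13, 10, 6 bp.

71, 48, 26, 24, 13, 10, 6 bp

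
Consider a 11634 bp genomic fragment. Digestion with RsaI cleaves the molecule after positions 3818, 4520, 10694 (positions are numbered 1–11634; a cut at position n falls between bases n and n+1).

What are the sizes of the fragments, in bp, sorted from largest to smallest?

Linear molecule, 3 cuts → 4 fragments:
  3818 − 0 = 3818 bp
  4520 − 3818 = 702 bp
  10694 − 4520 = 6174 bp
  11634 − 10694 = 940 bp
Sorted largest to smallest: 6174, 3818, 940, 702 bp.

6174, 3818, 940, 702 bp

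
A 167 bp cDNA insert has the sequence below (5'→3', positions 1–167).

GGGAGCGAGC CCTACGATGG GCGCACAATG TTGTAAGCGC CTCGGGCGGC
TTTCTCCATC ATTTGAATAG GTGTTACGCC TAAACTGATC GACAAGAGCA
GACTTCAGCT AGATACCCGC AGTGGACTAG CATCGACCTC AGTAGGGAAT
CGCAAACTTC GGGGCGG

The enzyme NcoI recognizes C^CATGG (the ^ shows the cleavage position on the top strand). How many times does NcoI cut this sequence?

No occurrence of CCATGG is present in the sequence.
NcoI does not cut: 0 sites.

0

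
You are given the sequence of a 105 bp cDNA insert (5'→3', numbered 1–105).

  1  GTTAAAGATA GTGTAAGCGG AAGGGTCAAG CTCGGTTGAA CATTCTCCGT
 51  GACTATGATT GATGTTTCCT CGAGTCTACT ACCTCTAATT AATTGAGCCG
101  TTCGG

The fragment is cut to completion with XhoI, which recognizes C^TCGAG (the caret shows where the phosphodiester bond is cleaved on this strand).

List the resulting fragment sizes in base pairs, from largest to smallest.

69, 36 bp

The XhoI site (CTCGAG) starts at position 69.
XhoI cuts after the first base of each site, so after position 69.
Linear molecule, 1 cut → 2 fragments:
  1–69 → 69 bp
  70–105 → 36 bp
Sorted largest to smallest: 69, 36 bp.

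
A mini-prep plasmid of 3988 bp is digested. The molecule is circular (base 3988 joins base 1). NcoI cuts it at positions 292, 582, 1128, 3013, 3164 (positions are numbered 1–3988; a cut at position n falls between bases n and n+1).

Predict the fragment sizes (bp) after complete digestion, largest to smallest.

Circular molecule, 5 cuts → 5 fragments:
  582 − 292 = 290 bp
  1128 − 582 = 546 bp
  3013 − 1128 = 1885 bp
  3164 − 3013 = 151 bp
  wrap: 3988 − 3164 + 292 = 1116 bp
Sorted largest to smallest: 1885, 1116, 546, 290, 151 bp.

1885, 1116, 546, 290, 151 bp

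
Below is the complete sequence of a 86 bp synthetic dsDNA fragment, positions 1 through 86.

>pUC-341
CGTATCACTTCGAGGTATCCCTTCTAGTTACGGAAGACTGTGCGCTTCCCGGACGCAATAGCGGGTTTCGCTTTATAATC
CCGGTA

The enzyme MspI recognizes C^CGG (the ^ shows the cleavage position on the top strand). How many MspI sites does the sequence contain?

CCGG occurs starting at positions 49, 81.
MspI cuts at 2 sites.

2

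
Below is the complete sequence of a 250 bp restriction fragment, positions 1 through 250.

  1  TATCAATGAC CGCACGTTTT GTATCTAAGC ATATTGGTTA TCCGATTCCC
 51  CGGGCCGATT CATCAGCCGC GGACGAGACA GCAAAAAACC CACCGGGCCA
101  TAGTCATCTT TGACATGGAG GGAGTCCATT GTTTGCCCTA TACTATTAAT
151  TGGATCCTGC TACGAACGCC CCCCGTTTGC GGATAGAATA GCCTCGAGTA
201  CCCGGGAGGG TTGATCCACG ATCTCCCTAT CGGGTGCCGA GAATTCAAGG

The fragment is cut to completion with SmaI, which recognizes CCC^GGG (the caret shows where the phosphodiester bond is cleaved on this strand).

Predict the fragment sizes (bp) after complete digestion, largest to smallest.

SmaI sites (CCCGGG) start at positions 49, 201.
SmaI cuts after base 3 of each site, so after positions 51, 203.
Linear molecule, 2 cuts → 3 fragments:
  1–51 → 51 bp
  52–203 → 152 bp
  204–250 → 47 bp
Sorted largest to smallest: 152, 51, 47 bp.

152, 51, 47 bp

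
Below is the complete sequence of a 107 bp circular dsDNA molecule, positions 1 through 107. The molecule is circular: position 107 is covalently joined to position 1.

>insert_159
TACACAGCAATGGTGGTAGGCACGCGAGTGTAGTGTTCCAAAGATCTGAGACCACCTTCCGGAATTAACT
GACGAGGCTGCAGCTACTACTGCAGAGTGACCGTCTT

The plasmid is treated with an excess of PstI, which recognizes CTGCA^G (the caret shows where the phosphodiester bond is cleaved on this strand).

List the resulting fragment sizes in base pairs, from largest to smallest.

95, 12 bp

PstI sites (CTGCAG) start at positions 78, 90.
PstI cuts after base 5 of each site (before the last base), so after positions 82, 94.
Circular molecule, 2 cuts → 2 fragments:
  83–94 → 12 bp
  95–107 then 1–82 → 13 + 82 = 95 bp
Sorted largest to smallest: 95, 12 bp.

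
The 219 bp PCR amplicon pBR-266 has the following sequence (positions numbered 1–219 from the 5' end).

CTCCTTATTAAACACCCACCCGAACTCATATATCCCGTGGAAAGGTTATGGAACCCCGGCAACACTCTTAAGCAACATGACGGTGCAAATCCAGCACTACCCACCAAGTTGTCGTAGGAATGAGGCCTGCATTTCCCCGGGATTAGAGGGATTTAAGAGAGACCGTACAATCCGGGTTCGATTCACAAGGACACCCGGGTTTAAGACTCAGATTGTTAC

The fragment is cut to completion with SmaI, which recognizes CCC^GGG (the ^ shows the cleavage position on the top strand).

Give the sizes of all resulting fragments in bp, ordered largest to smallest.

SmaI sites (CCCGGG) start at positions 136, 194.
SmaI cuts after base 3 of each site, so after positions 138, 196.
Linear molecule, 2 cuts → 3 fragments:
  1–138 → 138 bp
  139–196 → 58 bp
  197–219 → 23 bp
Sorted largest to smallest: 138, 58, 23 bp.

138, 58, 23 bp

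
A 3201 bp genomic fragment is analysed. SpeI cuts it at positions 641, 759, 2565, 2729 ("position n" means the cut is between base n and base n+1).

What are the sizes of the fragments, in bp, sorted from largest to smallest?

1806, 641, 472, 164, 118 bp

Linear molecule, 4 cuts → 5 fragments:
  641 − 0 = 641 bp
  759 − 641 = 118 bp
  2565 − 759 = 1806 bp
  2729 − 2565 = 164 bp
  3201 − 2729 = 472 bp
Sorted largest to smallest: 1806, 641, 472, 164, 118 bp.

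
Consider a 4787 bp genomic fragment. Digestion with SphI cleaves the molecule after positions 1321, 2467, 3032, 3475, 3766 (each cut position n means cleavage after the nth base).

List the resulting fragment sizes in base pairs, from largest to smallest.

Linear molecule, 5 cuts → 6 fragments:
  1321 − 0 = 1321 bp
  2467 − 1321 = 1146 bp
  3032 − 2467 = 565 bp
  3475 − 3032 = 443 bp
  3766 − 3475 = 291 bp
  4787 − 3766 = 1021 bp
Sorted largest to smallest: 1321, 1146, 1021, 565, 443, 291 bp.

1321, 1146, 1021, 565, 443, 291 bp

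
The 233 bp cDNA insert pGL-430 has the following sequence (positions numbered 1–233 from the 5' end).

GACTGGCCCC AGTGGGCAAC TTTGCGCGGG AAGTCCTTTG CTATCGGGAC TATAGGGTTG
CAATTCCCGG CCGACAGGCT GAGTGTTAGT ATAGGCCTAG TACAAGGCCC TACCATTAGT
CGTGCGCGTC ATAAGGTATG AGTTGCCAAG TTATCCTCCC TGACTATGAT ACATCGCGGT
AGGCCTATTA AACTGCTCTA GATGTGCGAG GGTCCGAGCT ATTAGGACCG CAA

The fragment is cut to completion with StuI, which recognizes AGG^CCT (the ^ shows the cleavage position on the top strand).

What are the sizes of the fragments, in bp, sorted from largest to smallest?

StuI sites (AGGCCT) start at positions 93, 181.
StuI cuts after base 3 of each site, so after positions 95, 183.
Linear molecule, 2 cuts → 3 fragments:
  1–95 → 95 bp
  96–183 → 88 bp
  184–233 → 50 bp
Sorted largest to smallest: 95, 88, 50 bp.

95, 88, 50 bp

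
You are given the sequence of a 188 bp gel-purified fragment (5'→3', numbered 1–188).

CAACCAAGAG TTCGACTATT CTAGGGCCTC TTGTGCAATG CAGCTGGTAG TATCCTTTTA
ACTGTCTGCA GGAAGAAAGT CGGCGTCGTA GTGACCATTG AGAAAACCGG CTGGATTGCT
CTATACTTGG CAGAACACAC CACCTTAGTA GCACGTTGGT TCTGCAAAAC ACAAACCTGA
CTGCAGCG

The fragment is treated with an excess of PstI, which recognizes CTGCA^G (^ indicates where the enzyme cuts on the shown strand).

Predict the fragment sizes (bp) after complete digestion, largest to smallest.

PstI sites (CTGCAG) start at positions 66, 181.
PstI cuts after base 5 of each site (before the last base), so after positions 70, 185.
Linear molecule, 2 cuts → 3 fragments:
  1–70 → 70 bp
  71–185 → 115 bp
  186–188 → 3 bp
Sorted largest to smallest: 115, 70, 3 bp.

115, 70, 3 bp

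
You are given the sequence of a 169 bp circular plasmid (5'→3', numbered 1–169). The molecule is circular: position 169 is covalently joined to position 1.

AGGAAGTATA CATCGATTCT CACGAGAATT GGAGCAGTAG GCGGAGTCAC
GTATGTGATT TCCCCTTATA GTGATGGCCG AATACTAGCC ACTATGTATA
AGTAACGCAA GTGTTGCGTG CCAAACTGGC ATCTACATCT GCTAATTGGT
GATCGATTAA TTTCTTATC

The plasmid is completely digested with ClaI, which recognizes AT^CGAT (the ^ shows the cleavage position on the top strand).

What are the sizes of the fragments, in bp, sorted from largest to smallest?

140, 29 bp

ClaI sites (ATCGAT) start at positions 12, 152.
ClaI cuts after base 2 of each site, so after positions 13, 153.
Circular molecule, 2 cuts → 2 fragments:
  14–153 → 140 bp
  154–169 then 1–13 → 16 + 13 = 29 bp
Sorted largest to smallest: 140, 29 bp.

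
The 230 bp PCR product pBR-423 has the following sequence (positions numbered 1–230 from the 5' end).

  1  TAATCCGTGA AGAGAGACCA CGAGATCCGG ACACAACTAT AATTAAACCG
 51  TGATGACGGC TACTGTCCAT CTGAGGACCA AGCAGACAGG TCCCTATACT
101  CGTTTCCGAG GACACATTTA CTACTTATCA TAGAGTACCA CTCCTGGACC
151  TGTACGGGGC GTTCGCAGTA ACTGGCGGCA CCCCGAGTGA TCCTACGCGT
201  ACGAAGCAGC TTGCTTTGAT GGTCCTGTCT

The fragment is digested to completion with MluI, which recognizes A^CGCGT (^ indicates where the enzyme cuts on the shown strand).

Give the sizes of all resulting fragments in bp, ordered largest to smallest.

195, 35 bp

The MluI site (ACGCGT) starts at position 195.
MluI cuts after the first base of each site, so after position 195.
Linear molecule, 1 cut → 2 fragments:
  1–195 → 195 bp
  196–230 → 35 bp
Sorted largest to smallest: 195, 35 bp.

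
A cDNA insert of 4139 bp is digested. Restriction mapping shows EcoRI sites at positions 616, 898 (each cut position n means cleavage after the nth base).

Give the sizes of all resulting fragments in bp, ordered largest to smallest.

3241, 616, 282 bp

Linear molecule, 2 cuts → 3 fragments:
  616 − 0 = 616 bp
  898 − 616 = 282 bp
  4139 − 898 = 3241 bp
Sorted largest to smallest: 3241, 616, 282 bp.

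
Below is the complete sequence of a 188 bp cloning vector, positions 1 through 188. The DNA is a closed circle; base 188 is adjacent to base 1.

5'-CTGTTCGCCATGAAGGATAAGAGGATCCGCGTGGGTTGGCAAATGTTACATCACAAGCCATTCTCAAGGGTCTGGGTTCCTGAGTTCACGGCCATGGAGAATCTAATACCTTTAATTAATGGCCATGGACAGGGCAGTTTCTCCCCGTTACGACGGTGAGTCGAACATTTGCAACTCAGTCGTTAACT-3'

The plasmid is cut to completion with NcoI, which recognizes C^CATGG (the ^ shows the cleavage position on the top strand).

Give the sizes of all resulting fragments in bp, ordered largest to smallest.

157, 31 bp

NcoI sites (CCATGG) start at positions 92, 123.
NcoI cuts after the first base of each site, so after positions 92, 123.
Circular molecule, 2 cuts → 2 fragments:
  93–123 → 31 bp
  124–188 then 1–92 → 65 + 92 = 157 bp
Sorted largest to smallest: 157, 31 bp.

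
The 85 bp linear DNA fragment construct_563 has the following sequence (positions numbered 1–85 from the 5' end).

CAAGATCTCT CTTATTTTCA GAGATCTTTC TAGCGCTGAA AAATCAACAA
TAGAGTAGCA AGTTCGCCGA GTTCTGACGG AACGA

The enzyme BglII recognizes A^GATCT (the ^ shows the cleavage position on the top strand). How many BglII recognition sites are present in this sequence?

2

AGATCT occurs starting at positions 3, 22.
BglII cuts at 2 sites.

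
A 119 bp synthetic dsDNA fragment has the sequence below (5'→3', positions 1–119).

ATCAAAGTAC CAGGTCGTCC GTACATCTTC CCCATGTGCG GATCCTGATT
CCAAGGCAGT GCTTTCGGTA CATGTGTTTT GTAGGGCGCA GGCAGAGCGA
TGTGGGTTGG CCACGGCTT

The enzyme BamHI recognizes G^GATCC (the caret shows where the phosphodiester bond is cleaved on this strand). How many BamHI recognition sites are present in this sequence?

GGATCC occurs starting at position 40.
BamHI cuts at 1 site.

1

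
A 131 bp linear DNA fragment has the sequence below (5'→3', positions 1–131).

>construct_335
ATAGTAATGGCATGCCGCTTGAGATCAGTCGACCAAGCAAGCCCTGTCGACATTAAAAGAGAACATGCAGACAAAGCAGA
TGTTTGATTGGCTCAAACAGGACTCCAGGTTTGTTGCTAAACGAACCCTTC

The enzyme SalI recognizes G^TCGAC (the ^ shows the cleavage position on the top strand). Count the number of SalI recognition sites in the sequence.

GTCGAC occurs starting at positions 28, 46.
SalI cuts at 2 sites.

2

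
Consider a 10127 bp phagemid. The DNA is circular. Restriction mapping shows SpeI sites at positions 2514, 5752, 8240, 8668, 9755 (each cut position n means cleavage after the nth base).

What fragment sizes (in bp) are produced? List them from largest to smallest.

Circular molecule, 5 cuts → 5 fragments:
  5752 − 2514 = 3238 bp
  8240 − 5752 = 2488 bp
  8668 − 8240 = 428 bp
  9755 − 8668 = 1087 bp
  wrap: 10127 − 9755 + 2514 = 2886 bp
Sorted largest to smallest: 3238, 2886, 2488, 1087, 428 bp.

3238, 2886, 2488, 1087, 428 bp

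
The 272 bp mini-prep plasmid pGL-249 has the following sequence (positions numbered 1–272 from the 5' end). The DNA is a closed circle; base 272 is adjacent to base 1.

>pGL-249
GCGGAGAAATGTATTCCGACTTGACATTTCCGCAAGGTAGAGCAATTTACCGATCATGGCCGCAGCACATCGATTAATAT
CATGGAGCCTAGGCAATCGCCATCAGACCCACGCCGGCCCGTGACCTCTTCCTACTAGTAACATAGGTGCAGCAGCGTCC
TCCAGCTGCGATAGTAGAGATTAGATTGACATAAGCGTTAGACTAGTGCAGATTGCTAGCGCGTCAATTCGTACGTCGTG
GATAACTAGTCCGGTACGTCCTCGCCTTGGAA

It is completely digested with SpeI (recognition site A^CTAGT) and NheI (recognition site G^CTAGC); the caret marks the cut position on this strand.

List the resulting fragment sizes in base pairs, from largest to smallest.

161, 68, 30, 13 bp

SpeI sites (ACTAGT) start at positions 134, 202, 245.
SpeI cuts after the first base of each site, so after positions 134, 202, 245.
The NheI site (GCTAGC) starts at position 215.
NheI cuts after the first base of each site, so after position 215.
Combined cut positions: 134, 202, 215, 245.
Circular molecule, 4 cuts → 4 fragments:
  135–202 → 68 bp
  203–215 → 13 bp
  216–245 → 30 bp
  246–272 then 1–134 → 27 + 134 = 161 bp
Sorted largest to smallest: 161, 68, 30, 13 bp.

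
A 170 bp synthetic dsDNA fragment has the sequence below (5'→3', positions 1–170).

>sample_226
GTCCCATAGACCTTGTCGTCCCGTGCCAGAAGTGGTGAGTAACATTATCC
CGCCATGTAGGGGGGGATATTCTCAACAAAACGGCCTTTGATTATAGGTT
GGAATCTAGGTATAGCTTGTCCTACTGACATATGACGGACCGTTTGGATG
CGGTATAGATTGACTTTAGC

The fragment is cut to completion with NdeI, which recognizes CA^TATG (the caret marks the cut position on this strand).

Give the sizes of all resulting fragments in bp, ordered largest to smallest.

130, 40 bp

The NdeI site (CATATG) starts at position 129.
NdeI cuts after base 2 of each site, so after position 130.
Linear molecule, 1 cut → 2 fragments:
  1–130 → 130 bp
  131–170 → 40 bp
Sorted largest to smallest: 130, 40 bp.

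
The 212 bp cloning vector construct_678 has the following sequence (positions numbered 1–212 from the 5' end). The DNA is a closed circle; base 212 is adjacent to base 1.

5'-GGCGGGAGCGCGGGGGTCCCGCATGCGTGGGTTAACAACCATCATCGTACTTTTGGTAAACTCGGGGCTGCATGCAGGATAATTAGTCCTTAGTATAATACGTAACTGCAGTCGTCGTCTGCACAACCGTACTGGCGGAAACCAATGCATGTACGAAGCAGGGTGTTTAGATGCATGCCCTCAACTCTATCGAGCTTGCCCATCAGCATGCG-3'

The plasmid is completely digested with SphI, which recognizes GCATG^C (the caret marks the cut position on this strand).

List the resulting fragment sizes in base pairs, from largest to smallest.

SphI sites (GCATGC) start at positions 21, 70, 173, 206.
SphI cuts after base 5 of each site (before the last base), so after positions 25, 74, 177, 210.
Circular molecule, 4 cuts → 4 fragments:
  26–74 → 49 bp
  75–177 → 103 bp
  178–210 → 33 bp
  211–212 then 1–25 → 2 + 25 = 27 bp
Sorted largest to smallest: 103, 49, 33, 27 bp.

103, 49, 33, 27 bp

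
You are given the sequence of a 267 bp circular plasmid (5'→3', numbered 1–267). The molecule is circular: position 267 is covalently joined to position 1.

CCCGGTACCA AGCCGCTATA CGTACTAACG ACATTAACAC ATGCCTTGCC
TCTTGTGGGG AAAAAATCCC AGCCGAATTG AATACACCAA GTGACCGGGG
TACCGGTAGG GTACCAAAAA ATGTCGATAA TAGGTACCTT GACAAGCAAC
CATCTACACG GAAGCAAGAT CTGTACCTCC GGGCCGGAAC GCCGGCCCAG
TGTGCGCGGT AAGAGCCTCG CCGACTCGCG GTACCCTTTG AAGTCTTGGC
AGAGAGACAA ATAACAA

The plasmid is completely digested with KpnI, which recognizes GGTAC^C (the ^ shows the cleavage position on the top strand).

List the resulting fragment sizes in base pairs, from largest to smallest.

97, 95, 41, 23, 11 bp

KpnI sites (GGTACC) start at positions 4, 99, 110, 133, 230.
KpnI cuts after base 5 of each site (before the last base), so after positions 8, 103, 114, 137, 234.
Circular molecule, 5 cuts → 5 fragments:
  9–103 → 95 bp
  104–114 → 11 bp
  115–137 → 23 bp
  138–234 → 97 bp
  235–267 then 1–8 → 33 + 8 = 41 bp
Sorted largest to smallest: 97, 95, 41, 23, 11 bp.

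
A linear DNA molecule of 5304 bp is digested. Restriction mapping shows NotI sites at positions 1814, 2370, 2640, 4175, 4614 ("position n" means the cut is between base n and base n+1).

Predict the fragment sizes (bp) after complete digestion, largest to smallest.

1814, 1535, 690, 556, 439, 270 bp

Linear molecule, 5 cuts → 6 fragments:
  1814 − 0 = 1814 bp
  2370 − 1814 = 556 bp
  2640 − 2370 = 270 bp
  4175 − 2640 = 1535 bp
  4614 − 4175 = 439 bp
  5304 − 4614 = 690 bp
Sorted largest to smallest: 1814, 1535, 690, 556, 439, 270 bp.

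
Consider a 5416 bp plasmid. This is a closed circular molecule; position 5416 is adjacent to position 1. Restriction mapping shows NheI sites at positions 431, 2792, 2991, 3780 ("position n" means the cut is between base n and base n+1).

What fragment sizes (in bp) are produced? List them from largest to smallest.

Circular molecule, 4 cuts → 4 fragments:
  2792 − 431 = 2361 bp
  2991 − 2792 = 199 bp
  3780 − 2991 = 789 bp
  wrap: 5416 − 3780 + 431 = 2067 bp
Sorted largest to smallest: 2361, 2067, 789, 199 bp.

2361, 2067, 789, 199 bp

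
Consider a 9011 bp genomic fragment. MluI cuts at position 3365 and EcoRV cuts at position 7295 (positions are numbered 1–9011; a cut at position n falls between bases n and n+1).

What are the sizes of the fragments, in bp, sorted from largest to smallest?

Combined cut positions (sorted): 3365, 7295.
Linear molecule, 2 cuts → 3 fragments:
  3365 − 0 = 3365 bp
  7295 − 3365 = 3930 bp
  9011 − 7295 = 1716 bp
Sorted largest to smallest: 3930, 3365, 1716 bp.

3930, 3365, 1716 bp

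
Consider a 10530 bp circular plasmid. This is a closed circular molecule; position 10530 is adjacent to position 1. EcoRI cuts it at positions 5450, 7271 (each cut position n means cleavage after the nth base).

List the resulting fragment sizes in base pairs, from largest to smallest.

8709, 1821 bp

Circular molecule, 2 cuts → 2 fragments:
  7271 − 5450 = 1821 bp
  wrap: 10530 − 7271 + 5450 = 8709 bp
Sorted largest to smallest: 8709, 1821 bp.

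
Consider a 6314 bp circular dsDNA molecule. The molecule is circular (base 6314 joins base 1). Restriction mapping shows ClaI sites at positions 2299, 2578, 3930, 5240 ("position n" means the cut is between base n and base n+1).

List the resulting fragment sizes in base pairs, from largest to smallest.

Circular molecule, 4 cuts → 4 fragments:
  2578 − 2299 = 279 bp
  3930 − 2578 = 1352 bp
  5240 − 3930 = 1310 bp
  wrap: 6314 − 5240 + 2299 = 3373 bp
Sorted largest to smallest: 3373, 1352, 1310, 279 bp.

3373, 1352, 1310, 279 bp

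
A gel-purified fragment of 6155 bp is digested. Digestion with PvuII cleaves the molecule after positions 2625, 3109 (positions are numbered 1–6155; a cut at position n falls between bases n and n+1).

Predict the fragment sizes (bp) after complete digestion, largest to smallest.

3046, 2625, 484 bp

Linear molecule, 2 cuts → 3 fragments:
  2625 − 0 = 2625 bp
  3109 − 2625 = 484 bp
  6155 − 3109 = 3046 bp
Sorted largest to smallest: 3046, 2625, 484 bp.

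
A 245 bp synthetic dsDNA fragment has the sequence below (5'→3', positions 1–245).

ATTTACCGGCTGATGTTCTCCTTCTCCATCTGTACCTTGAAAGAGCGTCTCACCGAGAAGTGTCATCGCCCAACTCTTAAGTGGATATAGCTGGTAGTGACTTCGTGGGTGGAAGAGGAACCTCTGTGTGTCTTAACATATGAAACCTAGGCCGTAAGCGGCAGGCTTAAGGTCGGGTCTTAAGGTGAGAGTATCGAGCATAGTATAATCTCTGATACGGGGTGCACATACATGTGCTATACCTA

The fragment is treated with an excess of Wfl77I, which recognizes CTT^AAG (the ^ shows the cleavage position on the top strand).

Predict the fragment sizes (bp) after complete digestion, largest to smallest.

90, 78, 64, 13 bp

Wfl77I sites (CTTAAG) start at positions 76, 166, 179.
Wfl77I cuts after base 3 of each site, so after positions 78, 168, 181.
Linear molecule, 3 cuts → 4 fragments:
  1–78 → 78 bp
  79–168 → 90 bp
  169–181 → 13 bp
  182–245 → 64 bp
Sorted largest to smallest: 90, 78, 64, 13 bp.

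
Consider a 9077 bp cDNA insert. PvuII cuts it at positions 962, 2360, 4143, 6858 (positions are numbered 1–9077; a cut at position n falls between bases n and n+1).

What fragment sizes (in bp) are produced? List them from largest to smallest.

Linear molecule, 4 cuts → 5 fragments:
  962 − 0 = 962 bp
  2360 − 962 = 1398 bp
  4143 − 2360 = 1783 bp
  6858 − 4143 = 2715 bp
  9077 − 6858 = 2219 bp
Sorted largest to smallest: 2715, 2219, 1783, 1398, 962 bp.

2715, 2219, 1783, 1398, 962 bp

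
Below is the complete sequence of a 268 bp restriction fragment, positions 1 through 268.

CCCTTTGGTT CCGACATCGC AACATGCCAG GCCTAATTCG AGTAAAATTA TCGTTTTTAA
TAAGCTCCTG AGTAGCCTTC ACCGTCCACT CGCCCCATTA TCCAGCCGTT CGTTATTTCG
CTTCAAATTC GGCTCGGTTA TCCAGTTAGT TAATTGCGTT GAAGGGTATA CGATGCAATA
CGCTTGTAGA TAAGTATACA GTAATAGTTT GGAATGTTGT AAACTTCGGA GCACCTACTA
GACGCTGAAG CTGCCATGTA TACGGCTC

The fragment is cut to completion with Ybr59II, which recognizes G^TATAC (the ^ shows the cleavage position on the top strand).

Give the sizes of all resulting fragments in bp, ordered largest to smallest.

166, 64, 28, 10 bp

Ybr59II sites (GTATAC) start at positions 166, 194, 258.
Ybr59II cuts after the first base of each site, so after positions 166, 194, 258.
Linear molecule, 3 cuts → 4 fragments:
  1–166 → 166 bp
  167–194 → 28 bp
  195–258 → 64 bp
  259–268 → 10 bp
Sorted largest to smallest: 166, 64, 28, 10 bp.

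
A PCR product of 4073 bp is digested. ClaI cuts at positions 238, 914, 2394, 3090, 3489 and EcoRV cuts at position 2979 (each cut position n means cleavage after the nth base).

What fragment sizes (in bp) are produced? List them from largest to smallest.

Combined cut positions (sorted): 238, 914, 2394, 2979, 3090, 3489.
Linear molecule, 6 cuts → 7 fragments:
  238 − 0 = 238 bp
  914 − 238 = 676 bp
  2394 − 914 = 1480 bp
  2979 − 2394 = 585 bp
  3090 − 2979 = 111 bp
  3489 − 3090 = 399 bp
  4073 − 3489 = 584 bp
Sorted largest to smallest: 1480, 676, 585, 584, 399, 238, 111 bp.

1480, 676, 585, 584, 399, 238, 111 bp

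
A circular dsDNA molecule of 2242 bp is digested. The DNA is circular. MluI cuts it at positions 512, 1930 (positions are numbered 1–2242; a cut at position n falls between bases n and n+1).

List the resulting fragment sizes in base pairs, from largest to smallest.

1418, 824 bp

Circular molecule, 2 cuts → 2 fragments:
  1930 − 512 = 1418 bp
  wrap: 2242 − 1930 + 512 = 824 bp
Sorted largest to smallest: 1418, 824 bp.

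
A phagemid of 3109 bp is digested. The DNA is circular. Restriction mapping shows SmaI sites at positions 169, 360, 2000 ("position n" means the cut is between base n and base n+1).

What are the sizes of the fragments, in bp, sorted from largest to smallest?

Circular molecule, 3 cuts → 3 fragments:
  360 − 169 = 191 bp
  2000 − 360 = 1640 bp
  wrap: 3109 − 2000 + 169 = 1278 bp
Sorted largest to smallest: 1640, 1278, 191 bp.

1640, 1278, 191 bp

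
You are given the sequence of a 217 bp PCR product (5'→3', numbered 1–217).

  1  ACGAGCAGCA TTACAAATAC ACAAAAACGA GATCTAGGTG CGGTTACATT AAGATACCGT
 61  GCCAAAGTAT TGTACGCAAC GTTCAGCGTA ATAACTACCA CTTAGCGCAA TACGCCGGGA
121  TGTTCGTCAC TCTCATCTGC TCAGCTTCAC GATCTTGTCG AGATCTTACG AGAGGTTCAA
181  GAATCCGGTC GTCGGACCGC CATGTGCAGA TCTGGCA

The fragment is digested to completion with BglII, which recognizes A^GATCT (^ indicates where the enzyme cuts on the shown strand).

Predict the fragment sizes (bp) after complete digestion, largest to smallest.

BglII sites (AGATCT) start at positions 30, 161, 208.
BglII cuts after the first base of each site, so after positions 30, 161, 208.
Linear molecule, 3 cuts → 4 fragments:
  1–30 → 30 bp
  31–161 → 131 bp
  162–208 → 47 bp
  209–217 → 9 bp
Sorted largest to smallest: 131, 47, 30, 9 bp.

131, 47, 30, 9 bp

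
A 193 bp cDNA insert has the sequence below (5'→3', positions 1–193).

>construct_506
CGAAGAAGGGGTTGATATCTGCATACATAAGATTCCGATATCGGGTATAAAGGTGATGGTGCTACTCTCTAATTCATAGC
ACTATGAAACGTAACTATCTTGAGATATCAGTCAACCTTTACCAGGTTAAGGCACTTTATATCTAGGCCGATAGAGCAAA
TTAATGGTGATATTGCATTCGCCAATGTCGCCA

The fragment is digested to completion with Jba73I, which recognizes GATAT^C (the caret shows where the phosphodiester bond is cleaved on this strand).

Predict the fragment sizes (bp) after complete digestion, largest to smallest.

85, 67, 23, 18 bp

Jba73I sites (GATATC) start at positions 14, 37, 104.
Jba73I cuts after base 5 of each site (before the last base), so after positions 18, 41, 108.
Linear molecule, 3 cuts → 4 fragments:
  1–18 → 18 bp
  19–41 → 23 bp
  42–108 → 67 bp
  109–193 → 85 bp
Sorted largest to smallest: 85, 67, 23, 18 bp.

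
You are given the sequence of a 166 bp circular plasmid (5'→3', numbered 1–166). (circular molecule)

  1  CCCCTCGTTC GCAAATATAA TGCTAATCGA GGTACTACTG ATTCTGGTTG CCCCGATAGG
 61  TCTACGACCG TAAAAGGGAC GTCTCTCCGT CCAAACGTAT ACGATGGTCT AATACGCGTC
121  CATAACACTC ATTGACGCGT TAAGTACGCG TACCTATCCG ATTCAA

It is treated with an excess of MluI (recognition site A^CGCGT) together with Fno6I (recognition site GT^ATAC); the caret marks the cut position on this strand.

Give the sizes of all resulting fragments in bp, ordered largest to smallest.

118, 21, 16, 11 bp

MluI sites (ACGCGT) start at positions 114, 135, 146.
MluI cuts after the first base of each site, so after positions 114, 135, 146.
The Fno6I site (GTATAC) starts at position 97.
Fno6I cuts after base 2 of each site, so after position 98.
Combined cut positions: 98, 114, 135, 146.
Circular molecule, 4 cuts → 4 fragments:
  99–114 → 16 bp
  115–135 → 21 bp
  136–146 → 11 bp
  147–166 then 1–98 → 20 + 98 = 118 bp
Sorted largest to smallest: 118, 21, 16, 11 bp.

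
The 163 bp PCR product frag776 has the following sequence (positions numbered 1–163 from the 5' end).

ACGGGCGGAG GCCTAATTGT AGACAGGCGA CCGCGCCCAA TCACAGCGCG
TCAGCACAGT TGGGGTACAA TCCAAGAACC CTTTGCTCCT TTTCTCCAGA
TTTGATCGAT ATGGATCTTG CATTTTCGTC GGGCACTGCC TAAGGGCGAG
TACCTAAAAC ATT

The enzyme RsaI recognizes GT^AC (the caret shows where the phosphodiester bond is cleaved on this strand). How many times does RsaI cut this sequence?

GTAC occurs starting at positions 65, 150.
RsaI cuts at 2 sites.

2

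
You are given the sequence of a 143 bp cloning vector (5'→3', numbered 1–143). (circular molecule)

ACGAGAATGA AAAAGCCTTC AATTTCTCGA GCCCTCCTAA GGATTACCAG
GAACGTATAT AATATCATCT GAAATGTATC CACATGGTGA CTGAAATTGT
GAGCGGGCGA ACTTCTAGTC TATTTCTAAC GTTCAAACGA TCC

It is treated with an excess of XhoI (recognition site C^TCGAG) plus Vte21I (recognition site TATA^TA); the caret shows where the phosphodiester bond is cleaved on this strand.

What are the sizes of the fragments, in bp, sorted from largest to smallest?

The XhoI site (CTCGAG) starts at position 26.
XhoI cuts after the first base of each site, so after position 26.
The Vte21I site (TATATA) starts at position 56.
Vte21I cuts after base 4 of each site, so after position 59.
Combined cut positions: 26, 59.
Circular molecule, 2 cuts → 2 fragments:
  27–59 → 33 bp
  60–143 then 1–26 → 84 + 26 = 110 bp
Sorted largest to smallest: 110, 33 bp.

110, 33 bp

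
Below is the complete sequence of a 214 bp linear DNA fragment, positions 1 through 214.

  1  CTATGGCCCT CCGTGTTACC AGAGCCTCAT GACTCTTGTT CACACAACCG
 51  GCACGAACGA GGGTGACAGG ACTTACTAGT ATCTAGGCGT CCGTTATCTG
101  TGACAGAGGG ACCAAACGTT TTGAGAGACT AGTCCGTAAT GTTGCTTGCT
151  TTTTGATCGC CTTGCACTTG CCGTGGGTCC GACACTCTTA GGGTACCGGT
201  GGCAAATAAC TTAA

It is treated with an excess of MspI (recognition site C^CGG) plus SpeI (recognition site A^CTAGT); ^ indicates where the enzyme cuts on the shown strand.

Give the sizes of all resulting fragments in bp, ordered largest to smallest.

MspI sites (CCGG) start at positions 48, 196.
MspI cuts after the first base of each site, so after positions 48, 196.
SpeI sites (ACTAGT) start at positions 75, 128.
SpeI cuts after the first base of each site, so after positions 75, 128.
Combined cut positions: 48, 75, 128, 196.
Linear molecule, 4 cuts → 5 fragments:
  1–48 → 48 bp
  49–75 → 27 bp
  76–128 → 53 bp
  129–196 → 68 bp
  197–214 → 18 bp
Sorted largest to smallest: 68, 53, 48, 27, 18 bp.

68, 53, 48, 27, 18 bp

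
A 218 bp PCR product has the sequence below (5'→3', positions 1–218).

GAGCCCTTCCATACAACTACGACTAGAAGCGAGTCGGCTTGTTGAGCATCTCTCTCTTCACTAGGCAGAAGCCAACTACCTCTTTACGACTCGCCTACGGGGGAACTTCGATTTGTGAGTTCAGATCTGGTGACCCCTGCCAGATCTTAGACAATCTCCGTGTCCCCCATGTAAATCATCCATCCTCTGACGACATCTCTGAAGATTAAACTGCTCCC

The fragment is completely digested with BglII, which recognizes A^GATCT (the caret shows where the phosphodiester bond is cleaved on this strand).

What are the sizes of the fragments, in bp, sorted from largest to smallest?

BglII sites (AGATCT) start at positions 123, 142.
BglII cuts after the first base of each site, so after positions 123, 142.
Linear molecule, 2 cuts → 3 fragments:
  1–123 → 123 bp
  124–142 → 19 bp
  143–218 → 76 bp
Sorted largest to smallest: 123, 76, 19 bp.

123, 76, 19 bp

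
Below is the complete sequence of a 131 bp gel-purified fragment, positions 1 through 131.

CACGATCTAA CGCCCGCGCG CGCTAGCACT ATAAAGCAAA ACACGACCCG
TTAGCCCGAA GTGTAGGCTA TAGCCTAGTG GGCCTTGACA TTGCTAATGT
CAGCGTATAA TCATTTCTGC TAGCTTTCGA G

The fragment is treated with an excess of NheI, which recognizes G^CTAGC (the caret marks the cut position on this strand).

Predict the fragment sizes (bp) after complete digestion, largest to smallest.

97, 22, 12 bp

NheI sites (GCTAGC) start at positions 22, 119.
NheI cuts after the first base of each site, so after positions 22, 119.
Linear molecule, 2 cuts → 3 fragments:
  1–22 → 22 bp
  23–119 → 97 bp
  120–131 → 12 bp
Sorted largest to smallest: 97, 22, 12 bp.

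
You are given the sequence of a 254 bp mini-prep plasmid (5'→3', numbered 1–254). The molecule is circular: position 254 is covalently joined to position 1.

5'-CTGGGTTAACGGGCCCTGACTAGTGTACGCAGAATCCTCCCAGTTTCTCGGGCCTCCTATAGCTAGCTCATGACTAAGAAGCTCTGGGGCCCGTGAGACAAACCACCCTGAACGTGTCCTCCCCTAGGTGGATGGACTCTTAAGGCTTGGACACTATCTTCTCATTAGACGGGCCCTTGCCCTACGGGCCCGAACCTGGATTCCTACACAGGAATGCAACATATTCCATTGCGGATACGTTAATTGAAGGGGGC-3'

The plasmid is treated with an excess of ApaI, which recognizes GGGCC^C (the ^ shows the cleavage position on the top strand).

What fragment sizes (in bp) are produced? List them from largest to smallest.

84, 79, 76, 15 bp

ApaI sites (GGGCCC) start at positions 11, 87, 171, 186.
ApaI cuts after base 5 of each site (before the last base), so after positions 15, 91, 175, 190.
Circular molecule, 4 cuts → 4 fragments:
  16–91 → 76 bp
  92–175 → 84 bp
  176–190 → 15 bp
  191–254 then 1–15 → 64 + 15 = 79 bp
Sorted largest to smallest: 84, 79, 76, 15 bp.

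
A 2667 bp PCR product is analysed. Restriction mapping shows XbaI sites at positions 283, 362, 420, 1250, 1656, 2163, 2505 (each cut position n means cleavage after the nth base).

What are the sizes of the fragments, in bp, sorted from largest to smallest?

Linear molecule, 7 cuts → 8 fragments:
  283 − 0 = 283 bp
  362 − 283 = 79 bp
  420 − 362 = 58 bp
  1250 − 420 = 830 bp
  1656 − 1250 = 406 bp
  2163 − 1656 = 507 bp
  2505 − 2163 = 342 bp
  2667 − 2505 = 162 bp
Sorted largest to smallest: 830, 507, 406, 342, 283, 162, 79, 58 bp.

830, 507, 406, 342, 283, 162, 79, 58 bp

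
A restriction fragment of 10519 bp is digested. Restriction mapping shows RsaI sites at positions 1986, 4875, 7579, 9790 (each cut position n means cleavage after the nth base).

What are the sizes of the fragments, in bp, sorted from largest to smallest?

Linear molecule, 4 cuts → 5 fragments:
  1986 − 0 = 1986 bp
  4875 − 1986 = 2889 bp
  7579 − 4875 = 2704 bp
  9790 − 7579 = 2211 bp
  10519 − 9790 = 729 bp
Sorted largest to smallest: 2889, 2704, 2211, 1986, 729 bp.

2889, 2704, 2211, 1986, 729 bp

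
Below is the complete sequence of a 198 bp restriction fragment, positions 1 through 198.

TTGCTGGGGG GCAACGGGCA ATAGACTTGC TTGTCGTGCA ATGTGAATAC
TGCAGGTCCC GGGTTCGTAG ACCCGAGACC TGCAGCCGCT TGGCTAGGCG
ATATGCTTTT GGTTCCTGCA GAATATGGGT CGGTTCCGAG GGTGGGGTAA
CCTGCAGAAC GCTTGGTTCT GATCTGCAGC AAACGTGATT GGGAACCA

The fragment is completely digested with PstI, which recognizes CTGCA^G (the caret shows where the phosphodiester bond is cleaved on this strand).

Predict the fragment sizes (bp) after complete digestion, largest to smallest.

PstI sites (CTGCAG) start at positions 50, 80, 116, 152, 174.
PstI cuts after base 5 of each site (before the last base), so after positions 54, 84, 120, 156, 178.
Linear molecule, 5 cuts → 6 fragments:
  1–54 → 54 bp
  55–84 → 30 bp
  85–120 → 36 bp
  121–156 → 36 bp
  157–178 → 22 bp
  179–198 → 20 bp
Sorted largest to smallest: 54, 36, 36, 30, 22, 20 bp.

54, 36, 36, 30, 22, 20 bp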